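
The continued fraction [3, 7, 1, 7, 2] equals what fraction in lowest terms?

419/134

Fold from the inside: start with 2/1.
  7 + 1/2 = 15/2
  1 + 2/15 = 17/15
  7 + 15/17 = 134/17
  3 + 17/134 = 419/134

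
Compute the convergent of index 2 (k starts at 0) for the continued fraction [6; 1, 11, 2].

83/12

Using pₖ = aₖpₖ₋₁ + pₖ₋₂, qₖ = aₖqₖ₋₁ + qₖ₋₂ (with p₋₁=1, p₋₂=0, q₋₁=0, q₋₂=1):
  k=0: a=6, p=6, q=1
  k=1: a=1, p=7, q=1
  k=2: a=11, p=83, q=12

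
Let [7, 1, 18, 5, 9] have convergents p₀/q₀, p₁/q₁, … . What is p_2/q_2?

Using pₖ = aₖpₖ₋₁ + pₖ₋₂, qₖ = aₖqₖ₋₁ + qₖ₋₂ (with p₋₁=1, p₋₂=0, q₋₁=0, q₋₂=1):
  k=0: a=7, p=7, q=1
  k=1: a=1, p=8, q=1
  k=2: a=18, p=151, q=19

151/19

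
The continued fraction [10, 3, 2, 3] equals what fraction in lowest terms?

Fold from the inside: start with 3/1.
  2 + 1/3 = 7/3
  3 + 3/7 = 24/7
  10 + 7/24 = 247/24

247/24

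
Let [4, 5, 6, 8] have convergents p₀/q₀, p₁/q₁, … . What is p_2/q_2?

Using pₖ = aₖpₖ₋₁ + pₖ₋₂, qₖ = aₖqₖ₋₁ + qₖ₋₂ (with p₋₁=1, p₋₂=0, q₋₁=0, q₋₂=1):
  k=0: a=4, p=4, q=1
  k=1: a=5, p=21, q=5
  k=2: a=6, p=130, q=31

130/31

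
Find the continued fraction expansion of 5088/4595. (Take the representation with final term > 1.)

5088 = 1·4595 + 493
4595 = 9·493 + 158
493 = 3·158 + 19
158 = 8·19 + 6
19 = 3·6 + 1
6 = 6·1 + 0  (stop)
So 5088/4595 = [1; 9, 3, 8, 3, 6].

[1; 9, 3, 8, 3, 6]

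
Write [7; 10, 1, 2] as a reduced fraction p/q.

227/32

Using pₖ = aₖpₖ₋₁ + pₖ₋₂ and qₖ = aₖqₖ₋₁ + qₖ₋₂:
  k=0: a=7, p=7, q=1
  k=1: a=10, p=71, q=10
  k=2: a=1, p=78, q=11
  k=3: a=2, p=227, q=32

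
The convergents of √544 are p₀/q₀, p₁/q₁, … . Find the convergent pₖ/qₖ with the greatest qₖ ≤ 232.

2449/105

√544 = [23; 3, 11, 3, 46, …] (period length 4).
Convergents:
  p_0/q_0 = 23/1
  p_1/q_1 = 70/3
  p_2/q_2 = 793/34
  p_3/q_3 = 2449/105
  p_4/q_4 = 113447/4864
q_3 = 105 ≤ 232 < 4864 = q_4, so the answer is 2449/105.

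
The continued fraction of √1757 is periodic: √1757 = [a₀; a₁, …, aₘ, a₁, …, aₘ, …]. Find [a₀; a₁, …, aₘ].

a₀ = ⌊√1757⌋ = 41.
With m₀=0, d₀=1 and mₖ₊₁ = dₖaₖ − mₖ, dₖ₊₁ = (n − mₖ₊₁²)/dₖ, aₖ₊₁ = ⌊(a₀+mₖ₊₁)/dₖ₊₁⌋:
  k=1: m=41, d=76, a=1
  k=2: m=35, d=7, a=10
  k=3: m=35, d=76, a=1
  k=4: m=41, d=1, a=82
d=1 and a=2a₀=82 at k=4, so the next step gives (m, d) = (41, 76) again — its k=1 value — and the period has length 4.

[41; 1, 10, 1, 82]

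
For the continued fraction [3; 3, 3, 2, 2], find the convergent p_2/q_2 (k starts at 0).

Using pₖ = aₖpₖ₋₁ + pₖ₋₂, qₖ = aₖqₖ₋₁ + qₖ₋₂ (with p₋₁=1, p₋₂=0, q₋₁=0, q₋₂=1):
  k=0: a=3, p=3, q=1
  k=1: a=3, p=10, q=3
  k=2: a=3, p=33, q=10

33/10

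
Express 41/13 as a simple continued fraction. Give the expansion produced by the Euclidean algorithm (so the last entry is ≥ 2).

[3; 6, 2]

41 = 3·13 + 2
13 = 6·2 + 1
2 = 2·1 + 0  (stop)
So 41/13 = [3; 6, 2].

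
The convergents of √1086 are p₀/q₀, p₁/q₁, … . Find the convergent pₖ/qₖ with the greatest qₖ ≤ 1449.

√1086 = [32; 1, 20, 1, 64, …] (period length 4).
Convergents:
  p_0/q_0 = 32/1
  p_1/q_1 = 33/1
  p_2/q_2 = 692/21
  p_3/q_3 = 725/22
  p_4/q_4 = 47092/1429
  p_5/q_5 = 47817/1451
q_4 = 1429 ≤ 1449 < 1451 = q_5, so the answer is 47092/1429.

47092/1429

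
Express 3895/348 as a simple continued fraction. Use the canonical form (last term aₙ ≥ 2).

3895 = 11*348 + 67
348 = 5*67 + 13
67 = 5*13 + 2
13 = 6*2 + 1
2 = 2*1 + 0  (stop)
So 3895/348 = [11; 5, 5, 6, 2].

[11; 5, 5, 6, 2]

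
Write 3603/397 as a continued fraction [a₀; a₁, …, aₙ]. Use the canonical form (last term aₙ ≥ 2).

[9; 13, 4, 3, 2]

3603 = 9·397 + 30
397 = 13·30 + 7
30 = 4·7 + 2
7 = 3·2 + 1
2 = 2·1 + 0  (stop)
So 3603/397 = [9; 13, 4, 3, 2].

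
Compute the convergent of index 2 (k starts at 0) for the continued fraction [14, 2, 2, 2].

Using pₖ = aₖpₖ₋₁ + pₖ₋₂, qₖ = aₖqₖ₋₁ + qₖ₋₂ (with p₋₁=1, p₋₂=0, q₋₁=0, q₋₂=1):
  k=0: a=14, p=14, q=1
  k=1: a=2, p=29, q=2
  k=2: a=2, p=72, q=5

72/5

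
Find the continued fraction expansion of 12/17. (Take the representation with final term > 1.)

12 = 0*17 + 12
17 = 1*12 + 5
12 = 2*5 + 2
5 = 2*2 + 1
2 = 2*1 + 0  (stop)
So 12/17 = [0; 1, 2, 2, 2].

[0; 1, 2, 2, 2]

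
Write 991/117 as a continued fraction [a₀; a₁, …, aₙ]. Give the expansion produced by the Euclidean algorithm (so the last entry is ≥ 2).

991 = 8×117 + 55
117 = 2×55 + 7
55 = 7×7 + 6
7 = 1×6 + 1
6 = 6×1 + 0  (stop)
So 991/117 = [8; 2, 7, 1, 6].

[8; 2, 7, 1, 6]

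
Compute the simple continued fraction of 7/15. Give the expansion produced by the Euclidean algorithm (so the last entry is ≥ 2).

7 = 0*15 + 7
15 = 2*7 + 1
7 = 7*1 + 0  (stop)
So 7/15 = [0; 2, 7].

[0; 2, 7]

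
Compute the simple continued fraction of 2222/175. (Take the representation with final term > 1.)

2222 = 12×175 + 122
175 = 1×122 + 53
122 = 2×53 + 16
53 = 3×16 + 5
16 = 3×5 + 1
5 = 5×1 + 0  (stop)
So 2222/175 = [12; 1, 2, 3, 3, 5].

[12; 1, 2, 3, 3, 5]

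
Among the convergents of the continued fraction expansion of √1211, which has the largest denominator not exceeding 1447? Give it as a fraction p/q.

48406/1391

√1211 = [34; 1, 3, 1, 68, …] (period length 4).
Convergents:
  p_0/q_0 = 34/1
  p_1/q_1 = 35/1
  p_2/q_2 = 139/4
  p_3/q_3 = 174/5
  p_4/q_4 = 11971/344
  p_5/q_5 = 12145/349
  p_6/q_6 = 48406/1391
  p_7/q_7 = 60551/1740
q_6 = 1391 ≤ 1447 < 1740 = q_7, so the answer is 48406/1391.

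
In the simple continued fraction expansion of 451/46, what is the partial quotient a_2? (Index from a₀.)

4

451 = 9·46 + 37   →  a_0 = 9
46 = 1·37 + 9   →  a_1 = 1
37 = 4·9 + 1   →  a_2 = 4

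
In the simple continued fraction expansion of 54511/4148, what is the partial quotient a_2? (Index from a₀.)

54511 = 13·4148 + 587   →  a_0 = 13
4148 = 7·587 + 39   →  a_1 = 7
587 = 15·39 + 2   →  a_2 = 15

15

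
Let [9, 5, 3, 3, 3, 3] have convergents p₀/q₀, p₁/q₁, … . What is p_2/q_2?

Using pₖ = aₖpₖ₋₁ + pₖ₋₂, qₖ = aₖqₖ₋₁ + qₖ₋₂ (with p₋₁=1, p₋₂=0, q₋₁=0, q₋₂=1):
  k=0: a=9, p=9, q=1
  k=1: a=5, p=46, q=5
  k=2: a=3, p=147, q=16

147/16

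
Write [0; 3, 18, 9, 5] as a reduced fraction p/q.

833/2545

Fold from the inside: start with 5/1.
  9 + 1/5 = 46/5
  18 + 5/46 = 833/46
  3 + 46/833 = 2545/833
  0 + 833/2545 = 833/2545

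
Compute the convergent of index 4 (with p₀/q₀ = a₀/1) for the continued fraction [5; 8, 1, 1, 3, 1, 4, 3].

Using pₖ = aₖpₖ₋₁ + pₖ₋₂, qₖ = aₖqₖ₋₁ + qₖ₋₂ (with p₋₁=1, p₋₂=0, q₋₁=0, q₋₂=1):
  k=0: a=5, p=5, q=1
  k=1: a=8, p=41, q=8
  k=2: a=1, p=46, q=9
  k=3: a=1, p=87, q=17
  k=4: a=3, p=307, q=60

307/60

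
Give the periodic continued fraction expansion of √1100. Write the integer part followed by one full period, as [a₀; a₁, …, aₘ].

a₀ = ⌊√1100⌋ = 33.
With m₀=0, d₀=1 and mₖ₊₁ = dₖaₖ − mₖ, dₖ₊₁ = (n − mₖ₊₁²)/dₖ, aₖ₊₁ = ⌊(a₀+mₖ₊₁)/dₖ₊₁⌋:
  k=1: m=33, d=11, a=6
  k=2: m=33, d=1, a=66
d=1 and a=2a₀=66 at k=2, so the next step gives (m, d) = (33, 11) again — its k=1 value — and the period has length 2.

[33; 6, 66]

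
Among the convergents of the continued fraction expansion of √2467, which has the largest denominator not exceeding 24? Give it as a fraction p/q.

√2467 = [49; 1, 2, 49, 2, 1, 98, …] (period length 6).
Convergents:
  p_0/q_0 = 49/1
  p_1/q_1 = 50/1
  p_2/q_2 = 149/3
  p_3/q_3 = 7351/148
q_2 = 3 ≤ 24 < 148 = q_3, so the answer is 149/3.

149/3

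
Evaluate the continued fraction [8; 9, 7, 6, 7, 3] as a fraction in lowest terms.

71671/8838

Fold from the inside: start with 3/1.
  7 + 1/3 = 22/3
  6 + 3/22 = 135/22
  7 + 22/135 = 967/135
  9 + 135/967 = 8838/967
  8 + 967/8838 = 71671/8838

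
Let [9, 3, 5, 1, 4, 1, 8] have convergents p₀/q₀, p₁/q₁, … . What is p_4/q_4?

Using pₖ = aₖpₖ₋₁ + pₖ₋₂, qₖ = aₖqₖ₋₁ + qₖ₋₂ (with p₋₁=1, p₋₂=0, q₋₁=0, q₋₂=1):
  k=0: a=9, p=9, q=1
  k=1: a=3, p=28, q=3
  k=2: a=5, p=149, q=16
  k=3: a=1, p=177, q=19
  k=4: a=4, p=857, q=92

857/92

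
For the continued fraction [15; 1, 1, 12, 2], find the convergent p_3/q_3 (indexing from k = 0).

388/25

Using pₖ = aₖpₖ₋₁ + pₖ₋₂, qₖ = aₖqₖ₋₁ + qₖ₋₂ (with p₋₁=1, p₋₂=0, q₋₁=0, q₋₂=1):
  k=0: a=15, p=15, q=1
  k=1: a=1, p=16, q=1
  k=2: a=1, p=31, q=2
  k=3: a=12, p=388, q=25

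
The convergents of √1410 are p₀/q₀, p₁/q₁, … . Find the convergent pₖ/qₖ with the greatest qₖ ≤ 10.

√1410 = [37; 1, 1, 4, 1, 1, 74, …] (period length 6).
Convergents:
  p_0/q_0 = 37/1
  p_1/q_1 = 38/1
  p_2/q_2 = 75/2
  p_3/q_3 = 338/9
  p_4/q_4 = 413/11
q_3 = 9 ≤ 10 < 11 = q_4, so the answer is 338/9.

338/9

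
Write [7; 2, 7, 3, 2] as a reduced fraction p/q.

814/109

Using pₖ = aₖpₖ₋₁ + pₖ₋₂ and qₖ = aₖqₖ₋₁ + qₖ₋₂:
  k=0: a=7, p=7, q=1
  k=1: a=2, p=15, q=2
  k=2: a=7, p=112, q=15
  k=3: a=3, p=351, q=47
  k=4: a=2, p=814, q=109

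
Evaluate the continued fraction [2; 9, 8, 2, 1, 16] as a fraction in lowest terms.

Fold from the inside: start with 16/1.
  1 + 1/16 = 17/16
  2 + 16/17 = 50/17
  8 + 17/50 = 417/50
  9 + 50/417 = 3803/417
  2 + 417/3803 = 8023/3803

8023/3803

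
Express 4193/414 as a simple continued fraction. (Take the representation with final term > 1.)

4193 = 10×414 + 53
414 = 7×53 + 43
53 = 1×43 + 10
43 = 4×10 + 3
10 = 3×3 + 1
3 = 3×1 + 0  (stop)
So 4193/414 = [10; 7, 1, 4, 3, 3].

[10; 7, 1, 4, 3, 3]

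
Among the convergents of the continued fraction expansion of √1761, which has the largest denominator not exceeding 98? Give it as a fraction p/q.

√1761 = [41; 1, 26, 1, 82, …] (period length 4).
Convergents:
  p_0/q_0 = 41/1
  p_1/q_1 = 42/1
  p_2/q_2 = 1133/27
  p_3/q_3 = 1175/28
  p_4/q_4 = 97483/2323
q_3 = 28 ≤ 98 < 2323 = q_4, so the answer is 1175/28.

1175/28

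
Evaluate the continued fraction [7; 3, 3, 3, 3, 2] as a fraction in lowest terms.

1833/251

Fold from the inside: start with 2/1.
  3 + 1/2 = 7/2
  3 + 2/7 = 23/7
  3 + 7/23 = 76/23
  3 + 23/76 = 251/76
  7 + 76/251 = 1833/251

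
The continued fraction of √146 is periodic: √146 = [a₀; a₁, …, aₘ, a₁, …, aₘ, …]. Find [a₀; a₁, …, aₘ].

a₀ = ⌊√146⌋ = 12.
With m₀=0, d₀=1 and mₖ₊₁ = dₖaₖ − mₖ, dₖ₊₁ = (n − mₖ₊₁²)/dₖ, aₖ₊₁ = ⌊(a₀+mₖ₊₁)/dₖ₊₁⌋:
  k=1: m=12, d=2, a=12
  k=2: m=12, d=1, a=24
d=1 and a=2a₀=24 at k=2, so the next step gives (m, d) = (12, 2) again — its k=1 value — and the period has length 2.

[12; 12, 24]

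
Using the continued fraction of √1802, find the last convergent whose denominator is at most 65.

√1802 = [42; 2, 4, 2, 84, …] (period length 4).
Convergents:
  p_0/q_0 = 42/1
  p_1/q_1 = 85/2
  p_2/q_2 = 382/9
  p_3/q_3 = 849/20
  p_4/q_4 = 71698/1689
q_3 = 20 ≤ 65 < 1689 = q_4, so the answer is 849/20.

849/20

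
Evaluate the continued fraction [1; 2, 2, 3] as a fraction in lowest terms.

Fold from the inside: start with 3/1.
  2 + 1/3 = 7/3
  2 + 3/7 = 17/7
  1 + 7/17 = 24/17

24/17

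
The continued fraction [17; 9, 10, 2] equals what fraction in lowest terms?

3268/191

Using pₖ = aₖpₖ₋₁ + pₖ₋₂ and qₖ = aₖqₖ₋₁ + qₖ₋₂:
  k=0: a=17, p=17, q=1
  k=1: a=9, p=154, q=9
  k=2: a=10, p=1557, q=91
  k=3: a=2, p=3268, q=191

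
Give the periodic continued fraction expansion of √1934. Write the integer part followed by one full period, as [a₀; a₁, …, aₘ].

[43; 1, 42, 1, 86]

a₀ = ⌊√1934⌋ = 43.
With m₀=0, d₀=1 and mₖ₊₁ = dₖaₖ − mₖ, dₖ₊₁ = (n − mₖ₊₁²)/dₖ, aₖ₊₁ = ⌊(a₀+mₖ₊₁)/dₖ₊₁⌋:
  k=1: m=43, d=85, a=1
  k=2: m=42, d=2, a=42
  k=3: m=42, d=85, a=1
  k=4: m=43, d=1, a=86
d=1 and a=2a₀=86 at k=4, so the next step gives (m, d) = (43, 85) again — its k=1 value — and the period has length 4.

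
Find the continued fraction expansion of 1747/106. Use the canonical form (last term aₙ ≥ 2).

1747 = 16·106 + 51
106 = 2·51 + 4
51 = 12·4 + 3
4 = 1·3 + 1
3 = 3·1 + 0  (stop)
So 1747/106 = [16; 2, 12, 1, 3].

[16; 2, 12, 1, 3]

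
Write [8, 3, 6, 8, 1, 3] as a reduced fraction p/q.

Fold from the inside: start with 3/1.
  1 + 1/3 = 4/3
  8 + 3/4 = 35/4
  6 + 4/35 = 214/35
  3 + 35/214 = 677/214
  8 + 214/677 = 5630/677

5630/677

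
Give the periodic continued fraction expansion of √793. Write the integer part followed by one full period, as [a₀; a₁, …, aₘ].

[28; 6, 4, 6, 56]

a₀ = ⌊√793⌋ = 28.
With m₀=0, d₀=1 and mₖ₊₁ = dₖaₖ − mₖ, dₖ₊₁ = (n − mₖ₊₁²)/dₖ, aₖ₊₁ = ⌊(a₀+mₖ₊₁)/dₖ₊₁⌋:
  k=1: m=28, d=9, a=6
  k=2: m=26, d=13, a=4
  k=3: m=26, d=9, a=6
  k=4: m=28, d=1, a=56
d=1 and a=2a₀=56 at k=4, so the next step gives (m, d) = (28, 9) again — its k=1 value — and the period has length 4.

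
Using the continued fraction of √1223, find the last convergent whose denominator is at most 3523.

85645/2449

√1223 = [34; 1, 33, 1, 68, …] (period length 4).
Convergents:
  p_0/q_0 = 34/1
  p_1/q_1 = 35/1
  p_2/q_2 = 1189/34
  p_3/q_3 = 1224/35
  p_4/q_4 = 84421/2414
  p_5/q_5 = 85645/2449
  p_6/q_6 = 2910706/83231
q_5 = 2449 ≤ 3523 < 83231 = q_6, so the answer is 85645/2449.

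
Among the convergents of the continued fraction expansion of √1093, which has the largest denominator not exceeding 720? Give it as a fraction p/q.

18018/545

√1093 = [33; 16, 1, 1, 16, 66, …] (period length 5).
Convergents:
  p_0/q_0 = 33/1
  p_1/q_1 = 529/16
  p_2/q_2 = 562/17
  p_3/q_3 = 1091/33
  p_4/q_4 = 18018/545
  p_5/q_5 = 1190279/36003
q_4 = 545 ≤ 720 < 36003 = q_5, so the answer is 18018/545.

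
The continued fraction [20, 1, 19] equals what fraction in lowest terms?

419/20

Fold from the inside: start with 19/1.
  1 + 1/19 = 20/19
  20 + 19/20 = 419/20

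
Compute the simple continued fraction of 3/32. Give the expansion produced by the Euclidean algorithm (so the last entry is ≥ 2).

3 = 0*32 + 3
32 = 10*3 + 2
3 = 1*2 + 1
2 = 2*1 + 0  (stop)
So 3/32 = [0; 10, 1, 2].

[0; 10, 1, 2]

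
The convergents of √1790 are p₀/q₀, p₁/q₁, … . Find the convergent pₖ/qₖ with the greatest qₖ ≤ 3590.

60501/1430

√1790 = [42; 3, 4, 8, 4, 3, 84, …] (period length 6).
Convergents:
  p_0/q_0 = 42/1
  p_1/q_1 = 127/3
  p_2/q_2 = 550/13
  p_3/q_3 = 4527/107
  p_4/q_4 = 18658/441
  p_5/q_5 = 60501/1430
  p_6/q_6 = 5100742/120561
q_5 = 1430 ≤ 3590 < 120561 = q_6, so the answer is 60501/1430.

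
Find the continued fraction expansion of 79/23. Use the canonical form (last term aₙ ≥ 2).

79 = 3×23 + 10
23 = 2×10 + 3
10 = 3×3 + 1
3 = 3×1 + 0  (stop)
So 79/23 = [3; 2, 3, 3].

[3; 2, 3, 3]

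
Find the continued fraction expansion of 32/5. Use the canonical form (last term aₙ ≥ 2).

32 = 6×5 + 2
5 = 2×2 + 1
2 = 2×1 + 0  (stop)
So 32/5 = [6; 2, 2].

[6; 2, 2]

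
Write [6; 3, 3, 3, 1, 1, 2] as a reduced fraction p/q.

Fold from the inside: start with 2/1.
  1 + 1/2 = 3/2
  1 + 2/3 = 5/3
  3 + 3/5 = 18/5
  3 + 5/18 = 59/18
  3 + 18/59 = 195/59
  6 + 59/195 = 1229/195

1229/195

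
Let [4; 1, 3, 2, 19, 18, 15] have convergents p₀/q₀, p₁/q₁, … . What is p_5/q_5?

15091/3159

Using pₖ = aₖpₖ₋₁ + pₖ₋₂, qₖ = aₖqₖ₋₁ + qₖ₋₂ (with p₋₁=1, p₋₂=0, q₋₁=0, q₋₂=1):
  k=0: a=4, p=4, q=1
  k=1: a=1, p=5, q=1
  k=2: a=3, p=19, q=4
  k=3: a=2, p=43, q=9
  k=4: a=19, p=836, q=175
  k=5: a=18, p=15091, q=3159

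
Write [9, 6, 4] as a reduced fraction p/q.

Fold from the inside: start with 4/1.
  6 + 1/4 = 25/4
  9 + 4/25 = 229/25

229/25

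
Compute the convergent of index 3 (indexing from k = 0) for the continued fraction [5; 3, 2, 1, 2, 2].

Using pₖ = aₖpₖ₋₁ + pₖ₋₂, qₖ = aₖqₖ₋₁ + qₖ₋₂ (with p₋₁=1, p₋₂=0, q₋₁=0, q₋₂=1):
  k=0: a=5, p=5, q=1
  k=1: a=3, p=16, q=3
  k=2: a=2, p=37, q=7
  k=3: a=1, p=53, q=10

53/10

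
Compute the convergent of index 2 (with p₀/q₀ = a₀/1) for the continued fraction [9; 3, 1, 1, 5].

Using pₖ = aₖpₖ₋₁ + pₖ₋₂, qₖ = aₖqₖ₋₁ + qₖ₋₂ (with p₋₁=1, p₋₂=0, q₋₁=0, q₋₂=1):
  k=0: a=9, p=9, q=1
  k=1: a=3, p=28, q=3
  k=2: a=1, p=37, q=4

37/4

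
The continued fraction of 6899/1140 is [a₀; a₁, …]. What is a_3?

9

6899 = 6·1140 + 59   →  a_0 = 6
1140 = 19·59 + 19   →  a_1 = 19
59 = 3·19 + 2   →  a_2 = 3
19 = 9·2 + 1   →  a_3 = 9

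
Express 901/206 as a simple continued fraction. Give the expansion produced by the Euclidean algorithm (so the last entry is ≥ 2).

[4; 2, 1, 2, 12, 2]

901 = 4*206 + 77
206 = 2*77 + 52
77 = 1*52 + 25
52 = 2*25 + 2
25 = 12*2 + 1
2 = 2*1 + 0  (stop)
So 901/206 = [4; 2, 1, 2, 12, 2].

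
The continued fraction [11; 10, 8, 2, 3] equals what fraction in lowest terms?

Using pₖ = aₖpₖ₋₁ + pₖ₋₂ and qₖ = aₖqₖ₋₁ + qₖ₋₂:
  k=0: a=11, p=11, q=1
  k=1: a=10, p=111, q=10
  k=2: a=8, p=899, q=81
  k=3: a=2, p=1909, q=172
  k=4: a=3, p=6626, q=597

6626/597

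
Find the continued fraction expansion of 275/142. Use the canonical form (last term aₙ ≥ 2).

[1; 1, 14, 1, 3, 2]

275 = 1*142 + 133
142 = 1*133 + 9
133 = 14*9 + 7
9 = 1*7 + 2
7 = 3*2 + 1
2 = 2*1 + 0  (stop)
So 275/142 = [1; 1, 14, 1, 3, 2].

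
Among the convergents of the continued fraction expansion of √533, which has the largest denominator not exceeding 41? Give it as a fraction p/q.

√533 = [23; 11, 1, 1, 11, 46, …] (period length 5).
Convergents:
  p_0/q_0 = 23/1
  p_1/q_1 = 254/11
  p_2/q_2 = 277/12
  p_3/q_3 = 531/23
  p_4/q_4 = 6118/265
q_3 = 23 ≤ 41 < 265 = q_4, so the answer is 531/23.

531/23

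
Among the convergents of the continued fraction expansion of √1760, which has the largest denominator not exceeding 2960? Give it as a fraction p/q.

√1760 = [41; 1, 19, 1, 82, …] (period length 4).
Convergents:
  p_0/q_0 = 41/1
  p_1/q_1 = 42/1
  p_2/q_2 = 839/20
  p_3/q_3 = 881/21
  p_4/q_4 = 73081/1742
  p_5/q_5 = 73962/1763
  p_6/q_6 = 1478359/35239
q_5 = 1763 ≤ 2960 < 35239 = q_6, so the answer is 73962/1763.

73962/1763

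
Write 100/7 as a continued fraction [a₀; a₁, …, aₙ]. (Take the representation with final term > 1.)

[14; 3, 2]

100 = 14*7 + 2
7 = 3*2 + 1
2 = 2*1 + 0  (stop)
So 100/7 = [14; 3, 2].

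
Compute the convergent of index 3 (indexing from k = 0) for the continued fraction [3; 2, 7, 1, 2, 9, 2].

Using pₖ = aₖpₖ₋₁ + pₖ₋₂, qₖ = aₖqₖ₋₁ + qₖ₋₂ (with p₋₁=1, p₋₂=0, q₋₁=0, q₋₂=1):
  k=0: a=3, p=3, q=1
  k=1: a=2, p=7, q=2
  k=2: a=7, p=52, q=15
  k=3: a=1, p=59, q=17

59/17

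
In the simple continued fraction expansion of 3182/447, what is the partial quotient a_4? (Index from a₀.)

3182 = 7·447 + 53   →  a_0 = 7
447 = 8·53 + 23   →  a_1 = 8
53 = 2·23 + 7   →  a_2 = 2
23 = 3·7 + 2   →  a_3 = 3
7 = 3·2 + 1   →  a_4 = 3

3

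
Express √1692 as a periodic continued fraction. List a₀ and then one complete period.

a₀ = ⌊√1692⌋ = 41.
With m₀=0, d₀=1 and mₖ₊₁ = dₖaₖ − mₖ, dₖ₊₁ = (n − mₖ₊₁²)/dₖ, aₖ₊₁ = ⌊(a₀+mₖ₊₁)/dₖ₊₁⌋:
  k=1: m=41, d=11, a=7
  k=2: m=36, d=36, a=2
  k=3: m=36, d=11, a=7
  k=4: m=41, d=1, a=82
d=1 and a=2a₀=82 at k=4, so the next step gives (m, d) = (41, 11) again — its k=1 value — and the period has length 4.

[41; 7, 2, 7, 82]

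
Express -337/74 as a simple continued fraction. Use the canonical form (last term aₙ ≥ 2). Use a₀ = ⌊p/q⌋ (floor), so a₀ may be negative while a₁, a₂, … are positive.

-337 = -5·74 + 33
74 = 2·33 + 8
33 = 4·8 + 1
8 = 8·1 + 0  (stop)
So -337/74 = [-5; 2, 4, 8].

[-5; 2, 4, 8]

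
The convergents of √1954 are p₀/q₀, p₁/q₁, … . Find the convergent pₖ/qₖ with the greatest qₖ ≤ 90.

√1954 = [44; 4, 1, 9, 44, 9, 1, 4, 88, …] (period length 8).
Convergents:
  p_0/q_0 = 44/1
  p_1/q_1 = 177/4
  p_2/q_2 = 221/5
  p_3/q_3 = 2166/49
  p_4/q_4 = 95525/2161
q_3 = 49 ≤ 90 < 2161 = q_4, so the answer is 2166/49.

2166/49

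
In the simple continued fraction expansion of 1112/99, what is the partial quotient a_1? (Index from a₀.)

4

1112 = 11·99 + 23   →  a_0 = 11
99 = 4·23 + 7   →  a_1 = 4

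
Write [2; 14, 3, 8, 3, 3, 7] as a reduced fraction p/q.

Using pₖ = aₖpₖ₋₁ + pₖ₋₂ and qₖ = aₖqₖ₋₁ + qₖ₋₂:
  k=0: a=2, p=2, q=1
  k=1: a=14, p=29, q=14
  k=2: a=3, p=89, q=43
  k=3: a=8, p=741, q=358
  k=4: a=3, p=2312, q=1117
  k=5: a=3, p=7677, q=3709
  k=6: a=7, p=56051, q=27080

56051/27080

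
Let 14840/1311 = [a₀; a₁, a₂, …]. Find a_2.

14840 = 11·1311 + 419   →  a_0 = 11
1311 = 3·419 + 54   →  a_1 = 3
419 = 7·54 + 41   →  a_2 = 7

7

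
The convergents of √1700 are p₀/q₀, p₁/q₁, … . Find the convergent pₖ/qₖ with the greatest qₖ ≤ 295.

√1700 = [41; 4, 3, 20, 3, 4, 82, …] (period length 6).
Convergents:
  p_0/q_0 = 41/1
  p_1/q_1 = 165/4
  p_2/q_2 = 536/13
  p_3/q_3 = 10885/264
  p_4/q_4 = 33191/805
q_3 = 264 ≤ 295 < 805 = q_4, so the answer is 10885/264.

10885/264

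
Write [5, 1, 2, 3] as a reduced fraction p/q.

57/10

Using pₖ = aₖpₖ₋₁ + pₖ₋₂ and qₖ = aₖqₖ₋₁ + qₖ₋₂:
  k=0: a=5, p=5, q=1
  k=1: a=1, p=6, q=1
  k=2: a=2, p=17, q=3
  k=3: a=3, p=57, q=10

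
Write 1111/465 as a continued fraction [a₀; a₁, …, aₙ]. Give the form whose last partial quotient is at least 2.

1111 = 2×465 + 181
465 = 2×181 + 103
181 = 1×103 + 78
103 = 1×78 + 25
78 = 3×25 + 3
25 = 8×3 + 1
3 = 3×1 + 0  (stop)
So 1111/465 = [2; 2, 1, 1, 3, 8, 3].

[2; 2, 1, 1, 3, 8, 3]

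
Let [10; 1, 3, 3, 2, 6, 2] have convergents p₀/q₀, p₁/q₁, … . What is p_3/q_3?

140/13

Using pₖ = aₖpₖ₋₁ + pₖ₋₂, qₖ = aₖqₖ₋₁ + qₖ₋₂ (with p₋₁=1, p₋₂=0, q₋₁=0, q₋₂=1):
  k=0: a=10, p=10, q=1
  k=1: a=1, p=11, q=1
  k=2: a=3, p=43, q=4
  k=3: a=3, p=140, q=13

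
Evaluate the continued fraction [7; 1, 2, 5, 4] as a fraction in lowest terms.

Using pₖ = aₖpₖ₋₁ + pₖ₋₂ and qₖ = aₖqₖ₋₁ + qₖ₋₂:
  k=0: a=7, p=7, q=1
  k=1: a=1, p=8, q=1
  k=2: a=2, p=23, q=3
  k=3: a=5, p=123, q=16
  k=4: a=4, p=515, q=67

515/67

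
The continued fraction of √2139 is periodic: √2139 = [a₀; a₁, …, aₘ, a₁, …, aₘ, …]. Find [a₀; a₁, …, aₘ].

[46; 4, 92]

a₀ = ⌊√2139⌋ = 46.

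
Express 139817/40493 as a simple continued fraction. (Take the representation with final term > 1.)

[3; 2, 4, 1, 4, 9, 9, 9]

139817 = 3·40493 + 18338
40493 = 2·18338 + 3817
18338 = 4·3817 + 3070
3817 = 1·3070 + 747
3070 = 4·747 + 82
747 = 9·82 + 9
82 = 9·9 + 1
9 = 9·1 + 0  (stop)
So 139817/40493 = [3; 2, 4, 1, 4, 9, 9, 9].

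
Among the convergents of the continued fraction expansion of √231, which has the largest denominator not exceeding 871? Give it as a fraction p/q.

√231 = [15; 5, 30, …] (period length 2).
Convergents:
  p_0/q_0 = 15/1
  p_1/q_1 = 76/5
  p_2/q_2 = 2295/151
  p_3/q_3 = 11551/760
  p_4/q_4 = 348825/22951
q_3 = 760 ≤ 871 < 22951 = q_4, so the answer is 11551/760.

11551/760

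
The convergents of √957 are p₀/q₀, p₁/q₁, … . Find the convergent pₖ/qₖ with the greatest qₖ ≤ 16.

464/15

√957 = [30; 1, 14, 2, 14, 1, 60, …] (period length 6).
Convergents:
  p_0/q_0 = 30/1
  p_1/q_1 = 31/1
  p_2/q_2 = 464/15
  p_3/q_3 = 959/31
q_2 = 15 ≤ 16 < 31 = q_3, so the answer is 464/15.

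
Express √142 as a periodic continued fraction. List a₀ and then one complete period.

[11; 1, 10, 1, 22]

a₀ = ⌊√142⌋ = 11.
With m₀=0, d₀=1 and mₖ₊₁ = dₖaₖ − mₖ, dₖ₊₁ = (n − mₖ₊₁²)/dₖ, aₖ₊₁ = ⌊(a₀+mₖ₊₁)/dₖ₊₁⌋:
  k=1: m=11, d=21, a=1
  k=2: m=10, d=2, a=10
  k=3: m=10, d=21, a=1
  k=4: m=11, d=1, a=22
d=1 and a=2a₀=22 at k=4, so the next step gives (m, d) = (11, 21) again — its k=1 value — and the period has length 4.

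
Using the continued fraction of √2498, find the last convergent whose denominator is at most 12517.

249850/4999

√2498 = [49; 1, 48, 1, 98, …] (period length 4).
Convergents:
  p_0/q_0 = 49/1
  p_1/q_1 = 50/1
  p_2/q_2 = 2449/49
  p_3/q_3 = 2499/50
  p_4/q_4 = 247351/4949
  p_5/q_5 = 249850/4999
  p_6/q_6 = 12240151/244901
q_5 = 4999 ≤ 12517 < 244901 = q_6, so the answer is 249850/4999.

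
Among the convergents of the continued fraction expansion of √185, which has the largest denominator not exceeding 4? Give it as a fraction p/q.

√185 = [13; 1, 1, 1, 1, 26, …] (period length 5).
Convergents:
  p_0/q_0 = 13/1
  p_1/q_1 = 14/1
  p_2/q_2 = 27/2
  p_3/q_3 = 41/3
  p_4/q_4 = 68/5
q_3 = 3 ≤ 4 < 5 = q_4, so the answer is 41/3.

41/3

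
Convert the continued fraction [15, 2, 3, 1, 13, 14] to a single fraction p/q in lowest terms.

Fold from the inside: start with 14/1.
  13 + 1/14 = 183/14
  1 + 14/183 = 197/183
  3 + 183/197 = 774/197
  2 + 197/774 = 1745/774
  15 + 774/1745 = 26949/1745

26949/1745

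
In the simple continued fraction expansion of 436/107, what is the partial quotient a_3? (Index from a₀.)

1

436 = 4·107 + 8   →  a_0 = 4
107 = 13·8 + 3   →  a_1 = 13
8 = 2·3 + 2   →  a_2 = 2
3 = 1·2 + 1   →  a_3 = 1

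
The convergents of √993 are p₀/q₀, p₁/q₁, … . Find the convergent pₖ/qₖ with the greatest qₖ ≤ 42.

1292/41

√993 = [31; 1, 1, 20, 1, 1, 62, …] (period length 6).
Convergents:
  p_0/q_0 = 31/1
  p_1/q_1 = 32/1
  p_2/q_2 = 63/2
  p_3/q_3 = 1292/41
  p_4/q_4 = 1355/43
q_3 = 41 ≤ 42 < 43 = q_4, so the answer is 1292/41.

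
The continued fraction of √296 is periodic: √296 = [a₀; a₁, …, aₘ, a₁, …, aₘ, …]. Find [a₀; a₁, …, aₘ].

[17; 4, 1, 7, 1, 4, 34]

a₀ = ⌊√296⌋ = 17.
With m₀=0, d₀=1 and mₖ₊₁ = dₖaₖ − mₖ, dₖ₊₁ = (n − mₖ₊₁²)/dₖ, aₖ₊₁ = ⌊(a₀+mₖ₊₁)/dₖ₊₁⌋:
  k=1: m=17, d=7, a=4
  k=2: m=11, d=25, a=1
  k=3: m=14, d=4, a=7
  k=4: m=14, d=25, a=1
  k=5: m=11, d=7, a=4
  k=6: m=17, d=1, a=34
d=1 and a=2a₀=34 at k=6, so the next step gives (m, d) = (17, 7) again — its k=1 value — and the period has length 6.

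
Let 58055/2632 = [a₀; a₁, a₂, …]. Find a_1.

17

58055 = 22·2632 + 151   →  a_0 = 22
2632 = 17·151 + 65   →  a_1 = 17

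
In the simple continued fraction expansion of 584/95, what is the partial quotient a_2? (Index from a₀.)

1

584 = 6·95 + 14   →  a_0 = 6
95 = 6·14 + 11   →  a_1 = 6
14 = 1·11 + 3   →  a_2 = 1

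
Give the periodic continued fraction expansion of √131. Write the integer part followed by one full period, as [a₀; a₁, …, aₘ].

a₀ = ⌊√131⌋ = 11.
With m₀=0, d₀=1 and mₖ₊₁ = dₖaₖ − mₖ, dₖ₊₁ = (n − mₖ₊₁²)/dₖ, aₖ₊₁ = ⌊(a₀+mₖ₊₁)/dₖ₊₁⌋:
  k=1: m=11, d=10, a=2
  k=2: m=9, d=5, a=4
  k=3: m=11, d=2, a=11
  k=4: m=11, d=5, a=4
  k=5: m=9, d=10, a=2
  k=6: m=11, d=1, a=22
d=1 and a=2a₀=22 at k=6, so the next step gives (m, d) = (11, 10) again — its k=1 value — and the period has length 6.

[11; 2, 4, 11, 4, 2, 22]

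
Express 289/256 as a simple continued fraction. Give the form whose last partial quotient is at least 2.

289 = 1*256 + 33
256 = 7*33 + 25
33 = 1*25 + 8
25 = 3*8 + 1
8 = 8*1 + 0  (stop)
So 289/256 = [1; 7, 1, 3, 8].

[1; 7, 1, 3, 8]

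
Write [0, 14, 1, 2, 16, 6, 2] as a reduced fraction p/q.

Fold from the inside: start with 2/1.
  6 + 1/2 = 13/2
  16 + 2/13 = 210/13
  2 + 13/210 = 433/210
  1 + 210/433 = 643/433
  14 + 433/643 = 9435/643
  0 + 643/9435 = 643/9435

643/9435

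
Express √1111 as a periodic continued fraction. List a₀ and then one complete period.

a₀ = ⌊√1111⌋ = 33.
With m₀=0, d₀=1 and mₖ₊₁ = dₖaₖ − mₖ, dₖ₊₁ = (n − mₖ₊₁²)/dₖ, aₖ₊₁ = ⌊(a₀+mₖ₊₁)/dₖ₊₁⌋:
  k=1: m=33, d=22, a=3
  k=2: m=33, d=1, a=66
d=1 and a=2a₀=66 at k=2, so the next step gives (m, d) = (33, 22) again — its k=1 value — and the period has length 2.

[33; 3, 66]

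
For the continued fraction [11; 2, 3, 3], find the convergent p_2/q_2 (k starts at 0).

Using pₖ = aₖpₖ₋₁ + pₖ₋₂, qₖ = aₖqₖ₋₁ + qₖ₋₂ (with p₋₁=1, p₋₂=0, q₋₁=0, q₋₂=1):
  k=0: a=11, p=11, q=1
  k=1: a=2, p=23, q=2
  k=2: a=3, p=80, q=7

80/7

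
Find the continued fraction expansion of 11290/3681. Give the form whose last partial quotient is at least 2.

11290 = 3*3681 + 247
3681 = 14*247 + 223
247 = 1*223 + 24
223 = 9*24 + 7
24 = 3*7 + 3
7 = 2*3 + 1
3 = 3*1 + 0  (stop)
So 11290/3681 = [3; 14, 1, 9, 3, 2, 3].

[3; 14, 1, 9, 3, 2, 3]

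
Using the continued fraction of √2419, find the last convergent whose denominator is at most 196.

√2419 = [49; 5, 2, 5, 98, …] (period length 4).
Convergents:
  p_0/q_0 = 49/1
  p_1/q_1 = 246/5
  p_2/q_2 = 541/11
  p_3/q_3 = 2951/60
  p_4/q_4 = 289739/5891
q_3 = 60 ≤ 196 < 5891 = q_4, so the answer is 2951/60.

2951/60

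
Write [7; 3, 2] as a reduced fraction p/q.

51/7

Fold from the inside: start with 2/1.
  3 + 1/2 = 7/2
  7 + 2/7 = 51/7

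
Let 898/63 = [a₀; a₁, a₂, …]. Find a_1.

898 = 14·63 + 16   →  a_0 = 14
63 = 3·16 + 15   →  a_1 = 3

3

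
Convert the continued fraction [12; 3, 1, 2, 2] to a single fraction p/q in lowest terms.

Using pₖ = aₖpₖ₋₁ + pₖ₋₂ and qₖ = aₖqₖ₋₁ + qₖ₋₂:
  k=0: a=12, p=12, q=1
  k=1: a=3, p=37, q=3
  k=2: a=1, p=49, q=4
  k=3: a=2, p=135, q=11
  k=4: a=2, p=319, q=26

319/26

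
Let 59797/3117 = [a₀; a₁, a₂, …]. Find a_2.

2

59797 = 19·3117 + 574   →  a_0 = 19
3117 = 5·574 + 247   →  a_1 = 5
574 = 2·247 + 80   →  a_2 = 2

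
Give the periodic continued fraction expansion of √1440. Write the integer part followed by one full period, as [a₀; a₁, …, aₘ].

[37; 1, 17, 1, 74]

a₀ = ⌊√1440⌋ = 37.
With m₀=0, d₀=1 and mₖ₊₁ = dₖaₖ − mₖ, dₖ₊₁ = (n − mₖ₊₁²)/dₖ, aₖ₊₁ = ⌊(a₀+mₖ₊₁)/dₖ₊₁⌋:
  k=1: m=37, d=71, a=1
  k=2: m=34, d=4, a=17
  k=3: m=34, d=71, a=1
  k=4: m=37, d=1, a=74
d=1 and a=2a₀=74 at k=4, so the next step gives (m, d) = (37, 71) again — its k=1 value — and the period has length 4.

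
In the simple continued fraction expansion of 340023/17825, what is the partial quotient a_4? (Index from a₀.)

340023 = 19·17825 + 1348   →  a_0 = 19
17825 = 13·1348 + 301   →  a_1 = 13
1348 = 4·301 + 144   →  a_2 = 4
301 = 2·144 + 13   →  a_3 = 2
144 = 11·13 + 1   →  a_4 = 11

11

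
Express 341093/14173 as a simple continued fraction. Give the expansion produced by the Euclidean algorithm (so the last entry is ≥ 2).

[24; 15, 16, 4, 2, 6]

341093 = 24×14173 + 941
14173 = 15×941 + 58
941 = 16×58 + 13
58 = 4×13 + 6
13 = 2×6 + 1
6 = 6×1 + 0  (stop)
So 341093/14173 = [24; 15, 16, 4, 2, 6].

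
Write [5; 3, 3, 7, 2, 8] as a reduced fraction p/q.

Fold from the inside: start with 8/1.
  2 + 1/8 = 17/8
  7 + 8/17 = 127/17
  3 + 17/127 = 398/127
  3 + 127/398 = 1321/398
  5 + 398/1321 = 7003/1321

7003/1321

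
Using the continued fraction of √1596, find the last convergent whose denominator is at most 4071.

√1596 = [39; 1, 18, 1, 78, …] (period length 4).
Convergents:
  p_0/q_0 = 39/1
  p_1/q_1 = 40/1
  p_2/q_2 = 759/19
  p_3/q_3 = 799/20
  p_4/q_4 = 63081/1579
  p_5/q_5 = 63880/1599
  p_6/q_6 = 1212921/30361
q_5 = 1599 ≤ 4071 < 30361 = q_6, so the answer is 63880/1599.

63880/1599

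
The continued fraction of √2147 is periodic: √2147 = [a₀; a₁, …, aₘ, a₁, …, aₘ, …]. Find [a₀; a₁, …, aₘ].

[46; 2, 1, 45, 1, 2, 92]

a₀ = ⌊√2147⌋ = 46.
With m₀=0, d₀=1 and mₖ₊₁ = dₖaₖ − mₖ, dₖ₊₁ = (n − mₖ₊₁²)/dₖ, aₖ₊₁ = ⌊(a₀+mₖ₊₁)/dₖ₊₁⌋:
  k=1: m=46, d=31, a=2
  k=2: m=16, d=61, a=1
  k=3: m=45, d=2, a=45
  k=4: m=45, d=61, a=1
  k=5: m=16, d=31, a=2
  k=6: m=46, d=1, a=92
d=1 and a=2a₀=92 at k=6, so the next step gives (m, d) = (46, 31) again — its k=1 value — and the period has length 6.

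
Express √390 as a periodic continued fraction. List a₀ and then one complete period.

[19; 1, 2, 1, 38]

a₀ = ⌊√390⌋ = 19.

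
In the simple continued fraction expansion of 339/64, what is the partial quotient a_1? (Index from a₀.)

3

339 = 5·64 + 19   →  a_0 = 5
64 = 3·19 + 7   →  a_1 = 3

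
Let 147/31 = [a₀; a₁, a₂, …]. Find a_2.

147 = 4·31 + 23   →  a_0 = 4
31 = 1·23 + 8   →  a_1 = 1
23 = 2·8 + 7   →  a_2 = 2

2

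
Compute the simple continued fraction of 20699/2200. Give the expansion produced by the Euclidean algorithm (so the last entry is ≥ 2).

[9; 2, 2, 4, 4, 3, 7]

20699 = 9×2200 + 899
2200 = 2×899 + 402
899 = 2×402 + 95
402 = 4×95 + 22
95 = 4×22 + 7
22 = 3×7 + 1
7 = 7×1 + 0  (stop)
So 20699/2200 = [9; 2, 2, 4, 4, 3, 7].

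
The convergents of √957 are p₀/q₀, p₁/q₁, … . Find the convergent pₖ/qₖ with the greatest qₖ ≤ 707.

14849/480

√957 = [30; 1, 14, 2, 14, 1, 60, …] (period length 6).
Convergents:
  p_0/q_0 = 30/1
  p_1/q_1 = 31/1
  p_2/q_2 = 464/15
  p_3/q_3 = 959/31
  p_4/q_4 = 13890/449
  p_5/q_5 = 14849/480
  p_6/q_6 = 904830/29249
q_5 = 480 ≤ 707 < 29249 = q_6, so the answer is 14849/480.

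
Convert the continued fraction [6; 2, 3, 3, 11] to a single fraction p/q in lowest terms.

Fold from the inside: start with 11/1.
  3 + 1/11 = 34/11
  3 + 11/34 = 113/34
  2 + 34/113 = 260/113
  6 + 113/260 = 1673/260

1673/260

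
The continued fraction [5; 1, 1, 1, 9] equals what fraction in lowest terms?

Using pₖ = aₖpₖ₋₁ + pₖ₋₂ and qₖ = aₖqₖ₋₁ + qₖ₋₂:
  k=0: a=5, p=5, q=1
  k=1: a=1, p=6, q=1
  k=2: a=1, p=11, q=2
  k=3: a=1, p=17, q=3
  k=4: a=9, p=164, q=29

164/29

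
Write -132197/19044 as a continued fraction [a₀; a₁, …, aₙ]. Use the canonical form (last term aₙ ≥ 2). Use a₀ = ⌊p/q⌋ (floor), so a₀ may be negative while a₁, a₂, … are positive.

-132197 = -7*19044 + 1111
19044 = 17*1111 + 157
1111 = 7*157 + 12
157 = 13*12 + 1
12 = 12*1 + 0  (stop)
So -132197/19044 = [-7; 17, 7, 13, 12].

[-7; 17, 7, 13, 12]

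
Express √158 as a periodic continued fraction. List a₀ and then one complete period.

[12; 1, 1, 3, 12, 3, 1, 1, 24]

a₀ = ⌊√158⌋ = 12.
With m₀=0, d₀=1 and mₖ₊₁ = dₖaₖ − mₖ, dₖ₊₁ = (n − mₖ₊₁²)/dₖ, aₖ₊₁ = ⌊(a₀+mₖ₊₁)/dₖ₊₁⌋:
  k=1: m=12, d=14, a=1
  k=2: m=2, d=11, a=1
  k=3: m=9, d=7, a=3
  k=4: m=12, d=2, a=12
  k=5: m=12, d=7, a=3
  k=6: m=9, d=11, a=1
  k=7: m=2, d=14, a=1
  k=8: m=12, d=1, a=24
d=1 and a=2a₀=24 at k=8, so the next step gives (m, d) = (12, 14) again — its k=1 value — and the period has length 8.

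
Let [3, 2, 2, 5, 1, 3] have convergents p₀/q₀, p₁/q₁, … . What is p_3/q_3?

Using pₖ = aₖpₖ₋₁ + pₖ₋₂, qₖ = aₖqₖ₋₁ + qₖ₋₂ (with p₋₁=1, p₋₂=0, q₋₁=0, q₋₂=1):
  k=0: a=3, p=3, q=1
  k=1: a=2, p=7, q=2
  k=2: a=2, p=17, q=5
  k=3: a=5, p=92, q=27

92/27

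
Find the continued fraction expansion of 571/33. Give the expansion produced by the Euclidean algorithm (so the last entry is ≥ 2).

[17; 3, 3, 3]

571 = 17·33 + 10
33 = 3·10 + 3
10 = 3·3 + 1
3 = 3·1 + 0  (stop)
So 571/33 = [17; 3, 3, 3].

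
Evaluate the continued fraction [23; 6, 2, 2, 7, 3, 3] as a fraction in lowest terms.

57103/2466

Using pₖ = aₖpₖ₋₁ + pₖ₋₂ and qₖ = aₖqₖ₋₁ + qₖ₋₂:
  k=0: a=23, p=23, q=1
  k=1: a=6, p=139, q=6
  k=2: a=2, p=301, q=13
  k=3: a=2, p=741, q=32
  k=4: a=7, p=5488, q=237
  k=5: a=3, p=17205, q=743
  k=6: a=3, p=57103, q=2466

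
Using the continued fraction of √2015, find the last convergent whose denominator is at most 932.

36315/809

√2015 = [44; 1, 7, 1, 88, …] (period length 4).
Convergents:
  p_0/q_0 = 44/1
  p_1/q_1 = 45/1
  p_2/q_2 = 359/8
  p_3/q_3 = 404/9
  p_4/q_4 = 35911/800
  p_5/q_5 = 36315/809
  p_6/q_6 = 290116/6463
q_5 = 809 ≤ 932 < 6463 = q_6, so the answer is 36315/809.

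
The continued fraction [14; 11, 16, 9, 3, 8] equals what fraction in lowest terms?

584977/41516

Using pₖ = aₖpₖ₋₁ + pₖ₋₂ and qₖ = aₖqₖ₋₁ + qₖ₋₂:
  k=0: a=14, p=14, q=1
  k=1: a=11, p=155, q=11
  k=2: a=16, p=2494, q=177
  k=3: a=9, p=22601, q=1604
  k=4: a=3, p=70297, q=4989
  k=5: a=8, p=584977, q=41516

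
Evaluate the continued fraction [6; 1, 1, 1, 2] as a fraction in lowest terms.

Using pₖ = aₖpₖ₋₁ + pₖ₋₂ and qₖ = aₖqₖ₋₁ + qₖ₋₂:
  k=0: a=6, p=6, q=1
  k=1: a=1, p=7, q=1
  k=2: a=1, p=13, q=2
  k=3: a=1, p=20, q=3
  k=4: a=2, p=53, q=8

53/8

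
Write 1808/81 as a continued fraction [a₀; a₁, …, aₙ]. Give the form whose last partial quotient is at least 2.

1808 = 22*81 + 26
81 = 3*26 + 3
26 = 8*3 + 2
3 = 1*2 + 1
2 = 2*1 + 0  (stop)
So 1808/81 = [22; 3, 8, 1, 2].

[22; 3, 8, 1, 2]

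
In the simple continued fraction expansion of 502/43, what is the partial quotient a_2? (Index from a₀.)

2

502 = 11·43 + 29   →  a_0 = 11
43 = 1·29 + 14   →  a_1 = 1
29 = 2·14 + 1   →  a_2 = 2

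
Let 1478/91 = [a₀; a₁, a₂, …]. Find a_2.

7

1478 = 16·91 + 22   →  a_0 = 16
91 = 4·22 + 3   →  a_1 = 4
22 = 7·3 + 1   →  a_2 = 7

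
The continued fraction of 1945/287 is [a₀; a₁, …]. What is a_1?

1

1945 = 6·287 + 223   →  a_0 = 6
287 = 1·223 + 64   →  a_1 = 1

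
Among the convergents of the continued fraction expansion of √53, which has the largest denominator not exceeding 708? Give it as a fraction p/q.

√53 = [7; 3, 1, 1, 3, 14, …] (period length 5).
Convergents:
  p_0/q_0 = 7/1
  p_1/q_1 = 22/3
  p_2/q_2 = 29/4
  p_3/q_3 = 51/7
  p_4/q_4 = 182/25
  p_5/q_5 = 2599/357
  p_6/q_6 = 7979/1096
q_5 = 357 ≤ 708 < 1096 = q_6, so the answer is 2599/357.

2599/357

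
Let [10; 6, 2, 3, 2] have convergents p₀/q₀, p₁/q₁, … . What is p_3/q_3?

457/45

Using pₖ = aₖpₖ₋₁ + pₖ₋₂, qₖ = aₖqₖ₋₁ + qₖ₋₂ (with p₋₁=1, p₋₂=0, q₋₁=0, q₋₂=1):
  k=0: a=10, p=10, q=1
  k=1: a=6, p=61, q=6
  k=2: a=2, p=132, q=13
  k=3: a=3, p=457, q=45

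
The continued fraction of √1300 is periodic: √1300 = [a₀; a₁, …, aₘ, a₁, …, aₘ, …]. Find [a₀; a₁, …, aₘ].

a₀ = ⌊√1300⌋ = 36.
With m₀=0, d₀=1 and mₖ₊₁ = dₖaₖ − mₖ, dₖ₊₁ = (n − mₖ₊₁²)/dₖ, aₖ₊₁ = ⌊(a₀+mₖ₊₁)/dₖ₊₁⌋:
  k=1: m=36, d=4, a=18
  k=2: m=36, d=1, a=72
d=1 and a=2a₀=72 at k=2, so the next step gives (m, d) = (36, 4) again — its k=1 value — and the period has length 2.

[36; 18, 72]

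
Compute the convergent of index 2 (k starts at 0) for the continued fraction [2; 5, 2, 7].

24/11

Using pₖ = aₖpₖ₋₁ + pₖ₋₂, qₖ = aₖqₖ₋₁ + qₖ₋₂ (with p₋₁=1, p₋₂=0, q₋₁=0, q₋₂=1):
  k=0: a=2, p=2, q=1
  k=1: a=5, p=11, q=5
  k=2: a=2, p=24, q=11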